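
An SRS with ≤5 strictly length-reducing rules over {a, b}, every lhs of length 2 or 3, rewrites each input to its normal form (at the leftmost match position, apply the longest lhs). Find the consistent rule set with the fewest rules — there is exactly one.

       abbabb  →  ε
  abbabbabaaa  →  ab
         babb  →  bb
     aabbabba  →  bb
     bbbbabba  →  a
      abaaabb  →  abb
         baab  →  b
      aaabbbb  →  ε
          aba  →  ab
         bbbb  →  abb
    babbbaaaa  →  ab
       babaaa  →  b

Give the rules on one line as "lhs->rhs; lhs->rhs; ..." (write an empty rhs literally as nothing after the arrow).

aab->; ba->b; bab->b; bbb->ab

  | abbabb => abbb => aab => ε
  | abbabbabaaa => abbbabaaa => aababaaa => abaaa => abaa => aba => ab
  | babb => bb
  | aabbabba => babba => bba => bb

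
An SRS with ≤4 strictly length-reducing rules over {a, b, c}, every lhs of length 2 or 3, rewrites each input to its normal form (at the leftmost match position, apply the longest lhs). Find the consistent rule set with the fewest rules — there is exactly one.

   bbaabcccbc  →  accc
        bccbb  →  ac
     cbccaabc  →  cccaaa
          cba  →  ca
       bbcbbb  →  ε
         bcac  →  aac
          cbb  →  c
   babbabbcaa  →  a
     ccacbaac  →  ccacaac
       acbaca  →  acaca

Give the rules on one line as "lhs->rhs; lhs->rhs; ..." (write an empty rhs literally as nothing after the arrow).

  | bbaabcccbc => babcccbc => bcccbc => accbc => accc
  | bccbb => acbb => acb => ac
  | cbccaabc => cccaabc => cccaaa
  | cba => ca

ba->; bc->a; bcb->bc; cb->c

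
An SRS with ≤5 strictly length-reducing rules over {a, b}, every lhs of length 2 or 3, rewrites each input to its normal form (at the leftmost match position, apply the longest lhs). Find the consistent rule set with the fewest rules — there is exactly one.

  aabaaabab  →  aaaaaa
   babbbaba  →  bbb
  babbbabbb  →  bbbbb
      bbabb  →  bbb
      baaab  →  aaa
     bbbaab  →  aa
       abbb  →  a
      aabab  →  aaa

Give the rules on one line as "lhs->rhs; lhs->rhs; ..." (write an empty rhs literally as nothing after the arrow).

ab->a; ba->b; baa->aa; bab->b

  | aabaaabab => aaaaabab => aaaaaab => aaaaaa
  | babbbaba => bbbaba => bbba => bbb
  | babbbabbb => bbbabbb => bbbbb
  | bbabb => bbb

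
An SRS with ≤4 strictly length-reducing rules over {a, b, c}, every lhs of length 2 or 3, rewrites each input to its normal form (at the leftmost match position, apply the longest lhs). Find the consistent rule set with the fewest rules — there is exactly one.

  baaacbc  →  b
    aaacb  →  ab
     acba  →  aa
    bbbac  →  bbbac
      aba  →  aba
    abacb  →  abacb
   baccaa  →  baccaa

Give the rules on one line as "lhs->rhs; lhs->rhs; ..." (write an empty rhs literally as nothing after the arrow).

aac->; abc->; cba->a

  | baaacbc => babc => b
  | aaacb => ab
  | acba => aa
  | bbbac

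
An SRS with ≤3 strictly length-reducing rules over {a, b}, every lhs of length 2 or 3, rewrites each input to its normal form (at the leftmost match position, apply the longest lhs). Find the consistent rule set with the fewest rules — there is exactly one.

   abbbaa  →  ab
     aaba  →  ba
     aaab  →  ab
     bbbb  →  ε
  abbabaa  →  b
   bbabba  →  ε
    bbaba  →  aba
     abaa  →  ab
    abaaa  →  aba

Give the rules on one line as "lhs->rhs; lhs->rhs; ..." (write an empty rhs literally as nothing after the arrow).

aa->; bb->

  | abbbaa => abaa => ab
  | aaba => ba
  | aaab => ab
  | bbbb => bb => ε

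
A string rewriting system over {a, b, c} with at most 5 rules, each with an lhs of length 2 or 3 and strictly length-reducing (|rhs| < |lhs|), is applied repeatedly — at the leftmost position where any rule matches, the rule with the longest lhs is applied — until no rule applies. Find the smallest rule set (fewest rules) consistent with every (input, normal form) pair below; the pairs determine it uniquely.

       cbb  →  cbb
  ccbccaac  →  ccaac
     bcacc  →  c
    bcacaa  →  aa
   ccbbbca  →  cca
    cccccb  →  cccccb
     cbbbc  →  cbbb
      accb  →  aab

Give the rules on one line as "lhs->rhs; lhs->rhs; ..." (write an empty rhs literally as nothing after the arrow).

acc->aa; ba->a; bac->; bc->b

  | cbb
  | ccbccaac => ccbcaac => ccbaac => ccaac
  | bcacc => bacc => c
  | bcacaa => bacaa => aa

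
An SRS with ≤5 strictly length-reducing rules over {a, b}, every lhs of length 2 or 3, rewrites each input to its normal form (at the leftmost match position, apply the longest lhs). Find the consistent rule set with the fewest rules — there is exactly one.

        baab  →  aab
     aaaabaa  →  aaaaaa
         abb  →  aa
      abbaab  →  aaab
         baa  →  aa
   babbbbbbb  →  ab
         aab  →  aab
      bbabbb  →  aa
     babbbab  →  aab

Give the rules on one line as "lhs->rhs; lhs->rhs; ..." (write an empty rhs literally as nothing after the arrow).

ba->a; bb->a; bba->ab; bbb->b

  | baab => aab
  | aaaabaa => aaaaaa
  | abb => aa
  | abbaab => aabab => aaab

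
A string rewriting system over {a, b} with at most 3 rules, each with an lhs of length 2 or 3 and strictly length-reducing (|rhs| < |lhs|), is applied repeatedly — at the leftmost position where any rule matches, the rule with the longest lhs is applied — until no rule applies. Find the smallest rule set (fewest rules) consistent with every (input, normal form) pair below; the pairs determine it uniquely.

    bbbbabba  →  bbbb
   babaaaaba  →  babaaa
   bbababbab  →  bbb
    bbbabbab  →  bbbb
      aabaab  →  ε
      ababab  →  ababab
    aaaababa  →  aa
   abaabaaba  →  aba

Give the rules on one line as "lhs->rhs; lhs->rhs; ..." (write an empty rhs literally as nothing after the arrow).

  | bbbbabba => bbbbba => bbbb
  | babaaaaba => babaaa
  | bbababbab => bbabbab => bbbab => bbb
  | bbbabbab => bbbbab => bbbb

aab->; bba->b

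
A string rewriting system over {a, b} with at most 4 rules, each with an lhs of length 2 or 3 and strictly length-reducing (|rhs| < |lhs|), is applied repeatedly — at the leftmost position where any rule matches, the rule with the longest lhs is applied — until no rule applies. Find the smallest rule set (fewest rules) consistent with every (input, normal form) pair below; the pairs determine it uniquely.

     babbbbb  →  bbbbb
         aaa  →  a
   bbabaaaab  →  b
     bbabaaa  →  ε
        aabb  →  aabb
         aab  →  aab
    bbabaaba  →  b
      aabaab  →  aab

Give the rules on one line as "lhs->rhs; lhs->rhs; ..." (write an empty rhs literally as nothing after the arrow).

  | babbbbb => bbbbb
  | aaa => a
  | bbabaaaab => bbaaaab => baab => b
  | bbabaaa => bbaaa => ba => ε

aaa->a; ba->; baa->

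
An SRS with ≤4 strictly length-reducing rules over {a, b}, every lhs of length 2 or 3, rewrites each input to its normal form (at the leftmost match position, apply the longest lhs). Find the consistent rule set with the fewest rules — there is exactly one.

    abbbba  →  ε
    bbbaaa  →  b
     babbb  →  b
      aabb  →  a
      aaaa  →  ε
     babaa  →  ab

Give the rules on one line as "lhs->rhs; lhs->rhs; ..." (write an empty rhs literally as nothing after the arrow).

aa->; aaa->bb; bab->ab; bb->a

  | abbbba => aabba => bba => aa => ε
  | bbbaaa => abaaa => abbb => aab => b
  | babbb => abbb => aab => b
  | aabb => bb => a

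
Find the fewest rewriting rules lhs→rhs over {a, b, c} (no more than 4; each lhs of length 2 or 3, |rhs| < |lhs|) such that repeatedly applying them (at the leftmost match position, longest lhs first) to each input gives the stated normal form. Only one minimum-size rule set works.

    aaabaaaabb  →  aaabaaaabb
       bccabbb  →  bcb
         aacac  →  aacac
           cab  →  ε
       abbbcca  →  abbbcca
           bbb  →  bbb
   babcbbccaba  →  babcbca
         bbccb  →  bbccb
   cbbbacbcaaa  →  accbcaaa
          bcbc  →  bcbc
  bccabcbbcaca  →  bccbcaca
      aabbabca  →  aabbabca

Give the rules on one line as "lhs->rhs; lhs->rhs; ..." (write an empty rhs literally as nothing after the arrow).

  | aaabaaaabb
  | bccabbb => bcbb => bcb
  | aacac
  | cab => ε

cab->; cba->ac; cbb->cb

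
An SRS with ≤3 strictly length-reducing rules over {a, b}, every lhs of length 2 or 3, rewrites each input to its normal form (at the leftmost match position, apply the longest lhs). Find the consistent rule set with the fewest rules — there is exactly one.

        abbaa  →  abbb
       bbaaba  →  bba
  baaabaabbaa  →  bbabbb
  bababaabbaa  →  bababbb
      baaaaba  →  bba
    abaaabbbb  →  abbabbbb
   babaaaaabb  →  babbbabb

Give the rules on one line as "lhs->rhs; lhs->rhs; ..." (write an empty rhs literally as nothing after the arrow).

aa->b; aab->

  | abbaa => abbb
  | bbaaba => bba
  | baaabaabbaa => bbabaabbaa => bbabbaa => bbabbb
  | bababaabbaa => bababbaa => bababbb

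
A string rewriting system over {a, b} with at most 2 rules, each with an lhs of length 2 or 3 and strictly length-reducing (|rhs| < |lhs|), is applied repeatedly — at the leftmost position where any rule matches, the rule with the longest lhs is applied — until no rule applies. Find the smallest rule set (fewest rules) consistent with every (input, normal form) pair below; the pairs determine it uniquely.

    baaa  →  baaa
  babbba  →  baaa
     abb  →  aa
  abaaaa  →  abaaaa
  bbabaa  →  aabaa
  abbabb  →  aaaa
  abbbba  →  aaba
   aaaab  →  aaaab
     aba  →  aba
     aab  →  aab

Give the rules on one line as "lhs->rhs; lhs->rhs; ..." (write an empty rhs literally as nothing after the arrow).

  | baaa
  | babbba => baaa
  | abb => aa
  | abaaaa

bb->a; bbb->a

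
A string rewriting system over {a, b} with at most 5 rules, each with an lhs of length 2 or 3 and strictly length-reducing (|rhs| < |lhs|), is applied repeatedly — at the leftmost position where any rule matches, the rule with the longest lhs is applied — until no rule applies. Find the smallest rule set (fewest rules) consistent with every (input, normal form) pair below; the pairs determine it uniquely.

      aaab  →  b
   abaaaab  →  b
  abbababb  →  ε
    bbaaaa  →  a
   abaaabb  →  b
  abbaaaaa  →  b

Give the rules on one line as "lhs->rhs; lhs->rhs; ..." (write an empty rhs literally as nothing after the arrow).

  | aaab => bab => b
  | abaaaab => baaaab => aaab => bab => b
  | abbababb => bbababb => ababb => babb => bb => ε
  | bbaaaa => aaaa => baa => a

aa->b; ab->b; ba->; bb->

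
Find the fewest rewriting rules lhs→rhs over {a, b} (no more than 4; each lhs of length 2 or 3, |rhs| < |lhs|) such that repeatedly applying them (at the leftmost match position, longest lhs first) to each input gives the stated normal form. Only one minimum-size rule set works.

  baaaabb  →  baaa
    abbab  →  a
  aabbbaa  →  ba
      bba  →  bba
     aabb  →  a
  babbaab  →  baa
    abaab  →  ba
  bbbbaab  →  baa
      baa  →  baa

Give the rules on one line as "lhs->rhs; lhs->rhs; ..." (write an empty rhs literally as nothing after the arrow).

ab->a; aba->b; abb->; bbb->

  | baaaabb => baaa
  | abbab => ab => a
  | aabbbaa => abaa => ba
  | bba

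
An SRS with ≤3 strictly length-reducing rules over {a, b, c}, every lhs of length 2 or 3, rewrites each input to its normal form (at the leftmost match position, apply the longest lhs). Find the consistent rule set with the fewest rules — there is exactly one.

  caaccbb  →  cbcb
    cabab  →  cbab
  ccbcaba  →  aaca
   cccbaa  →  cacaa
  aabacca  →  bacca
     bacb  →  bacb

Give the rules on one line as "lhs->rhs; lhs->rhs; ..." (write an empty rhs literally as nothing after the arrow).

aaa->b; aba->ba; ccb->ac

  | caaccbb => caaacb => cbcb
  | cabab => cbab
  | ccbcaba => accaba => accba => aaca
  | cccbaa => cacaa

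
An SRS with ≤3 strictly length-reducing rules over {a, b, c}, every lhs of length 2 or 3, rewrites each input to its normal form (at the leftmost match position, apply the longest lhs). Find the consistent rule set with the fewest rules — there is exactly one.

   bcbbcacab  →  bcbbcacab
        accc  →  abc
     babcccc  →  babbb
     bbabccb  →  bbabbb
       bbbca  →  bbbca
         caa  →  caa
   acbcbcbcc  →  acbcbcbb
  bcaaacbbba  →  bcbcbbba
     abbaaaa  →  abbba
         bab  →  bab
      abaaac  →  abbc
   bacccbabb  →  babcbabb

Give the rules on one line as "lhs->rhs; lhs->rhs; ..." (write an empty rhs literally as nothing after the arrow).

  | bcbbcacab
  | accc => abc
  | babcccc => babbcc => babbb
  | bbabccb => bbabbb

aaa->b; cc->b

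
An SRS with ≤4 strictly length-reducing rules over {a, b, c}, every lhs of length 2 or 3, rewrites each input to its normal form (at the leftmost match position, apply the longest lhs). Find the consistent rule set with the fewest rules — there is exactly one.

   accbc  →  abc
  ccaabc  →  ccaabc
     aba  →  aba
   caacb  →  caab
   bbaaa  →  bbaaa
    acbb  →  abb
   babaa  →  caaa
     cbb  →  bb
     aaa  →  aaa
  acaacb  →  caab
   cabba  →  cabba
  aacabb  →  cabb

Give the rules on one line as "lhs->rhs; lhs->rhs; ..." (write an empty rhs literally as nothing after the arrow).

  | accbc => acbc => abc
  | ccaabc
  | aba
  | caacb => caab

aca->ca; bab->ca; cb->b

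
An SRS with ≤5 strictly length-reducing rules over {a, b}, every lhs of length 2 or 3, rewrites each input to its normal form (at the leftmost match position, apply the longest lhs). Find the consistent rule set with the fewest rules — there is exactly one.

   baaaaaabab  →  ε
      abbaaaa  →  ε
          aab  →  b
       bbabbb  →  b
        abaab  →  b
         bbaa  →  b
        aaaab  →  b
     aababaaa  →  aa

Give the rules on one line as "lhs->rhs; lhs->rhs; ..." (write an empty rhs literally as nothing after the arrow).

ab->b; ba->; baa->; bab->ba

  | baaaaaabab => aaaabab => aaabab => aabab => abab => bab => ba => ε
  | abbaaaa => bbaaaa => baa => ε
  | aab => ab => b
  | bbabbb => bbabb => bbab => bba => b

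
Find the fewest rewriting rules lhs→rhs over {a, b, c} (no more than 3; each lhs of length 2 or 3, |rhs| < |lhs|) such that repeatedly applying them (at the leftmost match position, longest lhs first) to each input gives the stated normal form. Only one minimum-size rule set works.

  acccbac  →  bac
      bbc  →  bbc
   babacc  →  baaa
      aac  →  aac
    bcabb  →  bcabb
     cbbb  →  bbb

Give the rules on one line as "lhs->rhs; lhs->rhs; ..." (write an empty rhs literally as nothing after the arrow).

  | acccbac => cccbac => ccbac => cbac => bac
  | bbc
  | babacc => babcc => baaa
  | aac

acc->cc; bcc->aa; cb->b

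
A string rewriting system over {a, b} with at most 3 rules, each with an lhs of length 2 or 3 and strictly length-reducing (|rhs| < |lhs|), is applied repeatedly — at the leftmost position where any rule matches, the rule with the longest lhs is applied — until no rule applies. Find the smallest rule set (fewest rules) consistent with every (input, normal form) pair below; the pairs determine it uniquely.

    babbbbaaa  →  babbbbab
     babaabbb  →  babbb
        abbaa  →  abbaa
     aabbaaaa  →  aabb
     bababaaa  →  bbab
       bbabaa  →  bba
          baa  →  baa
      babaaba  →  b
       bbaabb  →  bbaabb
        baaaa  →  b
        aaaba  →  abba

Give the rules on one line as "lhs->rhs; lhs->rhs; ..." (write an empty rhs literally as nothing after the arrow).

  | babbbbaaa => babbbbab
  | babaabbb => babbb
  | abbaa
  | aabbaaaa => aabbaba => aabb

aaa->ab; aba->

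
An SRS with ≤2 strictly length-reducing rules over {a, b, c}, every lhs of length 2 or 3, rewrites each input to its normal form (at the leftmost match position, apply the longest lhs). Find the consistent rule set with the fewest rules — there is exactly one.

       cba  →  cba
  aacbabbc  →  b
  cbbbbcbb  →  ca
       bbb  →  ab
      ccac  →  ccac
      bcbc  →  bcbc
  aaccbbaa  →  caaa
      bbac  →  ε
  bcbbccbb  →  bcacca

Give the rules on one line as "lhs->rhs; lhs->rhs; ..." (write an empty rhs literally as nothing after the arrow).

  | cba
  | aacbabbc => babbc => baac => b
  | cbbbbcbb => cabbcbb => caacbb => cbb => ca
  | bbb => ab

aac->; bb->a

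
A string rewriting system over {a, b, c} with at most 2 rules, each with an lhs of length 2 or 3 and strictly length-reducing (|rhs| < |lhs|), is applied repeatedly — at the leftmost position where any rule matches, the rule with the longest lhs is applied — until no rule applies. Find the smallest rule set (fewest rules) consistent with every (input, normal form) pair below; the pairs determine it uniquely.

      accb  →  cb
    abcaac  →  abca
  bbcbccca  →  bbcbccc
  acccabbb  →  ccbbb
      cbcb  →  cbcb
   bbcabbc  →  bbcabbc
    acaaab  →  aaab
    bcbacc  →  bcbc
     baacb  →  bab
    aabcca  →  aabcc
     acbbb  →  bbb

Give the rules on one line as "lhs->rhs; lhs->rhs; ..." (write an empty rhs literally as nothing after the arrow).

  | accb => cb
  | abcaac => abca
  | bbcbccca => bbcbccc
  | acccabbb => ccabbb => ccbbb

ac->; cca->cc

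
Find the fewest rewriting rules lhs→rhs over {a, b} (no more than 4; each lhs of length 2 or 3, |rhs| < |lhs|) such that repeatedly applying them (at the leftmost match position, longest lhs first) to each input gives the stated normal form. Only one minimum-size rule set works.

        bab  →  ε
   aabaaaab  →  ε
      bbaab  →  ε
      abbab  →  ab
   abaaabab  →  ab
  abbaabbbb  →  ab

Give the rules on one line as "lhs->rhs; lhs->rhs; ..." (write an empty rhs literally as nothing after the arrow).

  | bab => bb => ε
  | aabaaaab => bbaaaab => aaaab => baab => bab => bb => ε
  | bbaab => aab => bb => ε
  | abbab => abab => abb => ab

aa->b; abb->ab; ba->b; bb->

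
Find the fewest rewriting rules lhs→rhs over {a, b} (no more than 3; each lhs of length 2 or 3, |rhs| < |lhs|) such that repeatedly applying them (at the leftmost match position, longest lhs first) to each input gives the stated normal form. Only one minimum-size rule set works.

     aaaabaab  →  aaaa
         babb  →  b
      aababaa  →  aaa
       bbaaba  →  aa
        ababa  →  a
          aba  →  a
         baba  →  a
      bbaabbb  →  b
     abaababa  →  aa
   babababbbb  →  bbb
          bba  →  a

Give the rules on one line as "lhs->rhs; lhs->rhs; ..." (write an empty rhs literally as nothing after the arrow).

ab->; ba->a

  | aaaabaab => aaaaab => aaaa
  | babb => abb => b
  | aababaa => aabaa => aaa
  | bbaaba => baaba => aaba => aa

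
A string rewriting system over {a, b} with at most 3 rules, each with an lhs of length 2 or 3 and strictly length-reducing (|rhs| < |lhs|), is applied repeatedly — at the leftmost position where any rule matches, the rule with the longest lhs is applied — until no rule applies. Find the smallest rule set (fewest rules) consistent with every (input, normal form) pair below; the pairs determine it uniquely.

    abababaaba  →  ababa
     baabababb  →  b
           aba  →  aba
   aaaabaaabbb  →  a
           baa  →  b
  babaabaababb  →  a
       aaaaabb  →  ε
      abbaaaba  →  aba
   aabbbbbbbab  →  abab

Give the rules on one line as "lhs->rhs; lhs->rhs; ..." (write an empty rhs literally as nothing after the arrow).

  | abababaaba => abababba => ababaaa => ababa
  | baabababb => bbababb => aababb => babb => baa => b
  | aba
  | aaaabaaabbb => aabaaabbb => baaabbb => babbb => baab => bb => a

aa->; bb->a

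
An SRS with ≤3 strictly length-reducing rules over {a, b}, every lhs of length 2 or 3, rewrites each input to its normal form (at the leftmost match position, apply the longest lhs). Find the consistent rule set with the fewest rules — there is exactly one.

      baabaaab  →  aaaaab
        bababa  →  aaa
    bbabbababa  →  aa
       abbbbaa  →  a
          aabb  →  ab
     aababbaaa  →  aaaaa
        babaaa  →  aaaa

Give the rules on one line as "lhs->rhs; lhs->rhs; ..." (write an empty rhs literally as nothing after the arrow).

  | baabaaab => aabaaab => aaaaab
  | bababa => ababa => aaba => aaa
  | bbabbababa => bbababa => baba => aba => aa
  | abbbbaa => bbbaa => ba => a

abb->b; ba->a; bba->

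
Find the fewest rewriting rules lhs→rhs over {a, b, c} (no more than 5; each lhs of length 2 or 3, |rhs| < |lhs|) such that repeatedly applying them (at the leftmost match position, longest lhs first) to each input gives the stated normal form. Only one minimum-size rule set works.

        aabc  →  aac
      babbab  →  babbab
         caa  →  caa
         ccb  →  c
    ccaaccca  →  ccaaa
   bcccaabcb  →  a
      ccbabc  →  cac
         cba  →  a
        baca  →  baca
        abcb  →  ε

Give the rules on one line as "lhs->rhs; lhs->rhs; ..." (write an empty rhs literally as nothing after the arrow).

acb->; bc->c; cb->; ccc->

  | aabc => aac
  | babbab
  | caa
  | ccb => c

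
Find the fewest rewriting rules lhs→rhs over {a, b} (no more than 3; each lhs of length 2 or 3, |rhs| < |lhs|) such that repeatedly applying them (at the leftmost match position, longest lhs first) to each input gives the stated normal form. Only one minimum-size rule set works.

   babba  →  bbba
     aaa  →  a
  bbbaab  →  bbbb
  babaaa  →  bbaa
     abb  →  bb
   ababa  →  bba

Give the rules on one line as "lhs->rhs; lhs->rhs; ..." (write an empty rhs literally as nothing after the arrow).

  | babba => bbba
  | aaa => a
  | bbbaab => bbbab => bbbb
  | babaaa => bbaa

aaa->a; ab->b; aba->b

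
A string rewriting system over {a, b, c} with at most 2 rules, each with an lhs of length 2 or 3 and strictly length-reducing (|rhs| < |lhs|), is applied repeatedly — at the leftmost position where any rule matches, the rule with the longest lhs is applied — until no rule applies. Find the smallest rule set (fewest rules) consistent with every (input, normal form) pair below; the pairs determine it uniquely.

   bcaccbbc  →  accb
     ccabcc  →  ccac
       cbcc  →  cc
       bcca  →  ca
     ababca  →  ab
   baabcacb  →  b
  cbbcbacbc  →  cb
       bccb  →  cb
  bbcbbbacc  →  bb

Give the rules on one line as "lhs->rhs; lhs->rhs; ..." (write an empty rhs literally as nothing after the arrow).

ba->b; bc->

  | bcaccbbc => accbbc => accb
  | ccabcc => ccac
  | cbcc => cc
  | bcca => ca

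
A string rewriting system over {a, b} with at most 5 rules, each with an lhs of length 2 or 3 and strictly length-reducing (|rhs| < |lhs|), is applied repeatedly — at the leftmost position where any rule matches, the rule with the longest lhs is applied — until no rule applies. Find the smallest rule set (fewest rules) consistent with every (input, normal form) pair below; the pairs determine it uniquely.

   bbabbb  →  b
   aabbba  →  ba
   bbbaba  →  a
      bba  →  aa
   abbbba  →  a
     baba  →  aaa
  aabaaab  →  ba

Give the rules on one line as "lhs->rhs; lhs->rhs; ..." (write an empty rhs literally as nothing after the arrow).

ab->; aba->bb; bab->aa; bb->a

  | bbabbb => aabbb => abb => b
  | aabbba => abba => ba
  | bbbaba => ababa => bbba => aba => bb => a
  | bba => aa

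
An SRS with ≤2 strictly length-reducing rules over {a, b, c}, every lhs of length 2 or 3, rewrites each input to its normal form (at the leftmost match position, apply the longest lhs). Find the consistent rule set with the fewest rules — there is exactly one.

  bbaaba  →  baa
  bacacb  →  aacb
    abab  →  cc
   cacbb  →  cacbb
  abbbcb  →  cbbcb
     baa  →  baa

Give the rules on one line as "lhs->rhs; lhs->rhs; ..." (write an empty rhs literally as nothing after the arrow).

ab->c; bac->a

  | bbaaba => bbaca => baa
  | bacacb => aacb
  | abab => cab => cc
  | cacbb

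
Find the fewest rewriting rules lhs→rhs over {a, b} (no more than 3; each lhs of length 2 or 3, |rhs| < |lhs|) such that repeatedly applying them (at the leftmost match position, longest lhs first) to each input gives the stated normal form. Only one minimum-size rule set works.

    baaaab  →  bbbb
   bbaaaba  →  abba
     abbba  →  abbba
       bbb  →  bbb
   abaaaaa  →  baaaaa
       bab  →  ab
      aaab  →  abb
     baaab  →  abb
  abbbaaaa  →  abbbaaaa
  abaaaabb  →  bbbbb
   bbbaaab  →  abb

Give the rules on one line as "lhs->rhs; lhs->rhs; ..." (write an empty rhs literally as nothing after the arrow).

aab->bb; aba->ba; bab->ab

  | baaaab => baabb => bbbb
  | bbaaaba => bbabba => babba => abba
  | abbba
  | bbb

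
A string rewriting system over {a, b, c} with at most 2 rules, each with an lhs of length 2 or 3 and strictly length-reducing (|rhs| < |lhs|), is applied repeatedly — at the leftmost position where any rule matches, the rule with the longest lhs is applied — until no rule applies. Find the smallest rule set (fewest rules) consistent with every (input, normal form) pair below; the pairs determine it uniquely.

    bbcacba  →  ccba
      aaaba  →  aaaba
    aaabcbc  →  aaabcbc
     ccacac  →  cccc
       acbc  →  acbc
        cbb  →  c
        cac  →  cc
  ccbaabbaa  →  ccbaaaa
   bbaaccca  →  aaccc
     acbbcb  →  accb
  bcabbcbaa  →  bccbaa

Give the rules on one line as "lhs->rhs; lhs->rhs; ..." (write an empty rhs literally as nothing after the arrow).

bb->; ca->c

  | bbcacba => cacba => ccba
  | aaaba
  | aaabcbc
  | ccacac => cccac => cccc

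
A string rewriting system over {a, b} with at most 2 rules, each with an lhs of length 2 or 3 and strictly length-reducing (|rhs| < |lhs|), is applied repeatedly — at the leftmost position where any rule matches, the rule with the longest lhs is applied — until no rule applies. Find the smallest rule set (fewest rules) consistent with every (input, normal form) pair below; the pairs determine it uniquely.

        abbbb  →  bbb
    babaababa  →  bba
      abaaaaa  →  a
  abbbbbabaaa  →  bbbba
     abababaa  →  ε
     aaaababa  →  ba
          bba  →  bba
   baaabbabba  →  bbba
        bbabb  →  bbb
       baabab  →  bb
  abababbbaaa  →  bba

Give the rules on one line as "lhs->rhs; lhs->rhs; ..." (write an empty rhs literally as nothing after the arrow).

  | abbbb => bbb
  | babaababa => baababa => bbaba => bba
  | abaaaaa => aaaaa => aaa => a
  | abbbbbabaaa => bbbbabaaa => bbbbaaa => bbbba

aa->; ab->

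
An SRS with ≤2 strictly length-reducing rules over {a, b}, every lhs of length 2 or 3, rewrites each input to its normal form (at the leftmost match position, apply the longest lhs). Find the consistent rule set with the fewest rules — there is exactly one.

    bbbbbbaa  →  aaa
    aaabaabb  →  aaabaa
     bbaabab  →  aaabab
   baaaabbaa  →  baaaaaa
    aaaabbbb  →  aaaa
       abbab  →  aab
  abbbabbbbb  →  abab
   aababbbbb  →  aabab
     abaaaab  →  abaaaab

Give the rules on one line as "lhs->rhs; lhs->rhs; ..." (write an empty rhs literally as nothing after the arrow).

  | bbbbbbaa => abbbbaa => abbaa => aaa
  | aaabaabb => aaabaa
  | bbaabab => aaabab
  | baaaabbaa => baaaaaa

abb->a; bb->a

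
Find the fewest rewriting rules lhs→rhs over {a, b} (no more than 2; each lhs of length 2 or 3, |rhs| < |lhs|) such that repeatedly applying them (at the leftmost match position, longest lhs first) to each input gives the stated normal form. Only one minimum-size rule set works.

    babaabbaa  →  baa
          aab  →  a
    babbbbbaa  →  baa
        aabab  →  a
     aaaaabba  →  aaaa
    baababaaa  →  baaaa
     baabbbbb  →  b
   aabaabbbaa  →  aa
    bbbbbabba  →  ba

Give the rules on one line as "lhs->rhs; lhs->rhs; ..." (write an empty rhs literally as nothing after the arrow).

ab->; bb->b

  | babaabbaa => baabbaa => babaa => baa
  | aab => a
  | babbbbbaa => bbbbbaa => bbbbaa => bbbaa => bbaa => baa
  | aabab => aab => a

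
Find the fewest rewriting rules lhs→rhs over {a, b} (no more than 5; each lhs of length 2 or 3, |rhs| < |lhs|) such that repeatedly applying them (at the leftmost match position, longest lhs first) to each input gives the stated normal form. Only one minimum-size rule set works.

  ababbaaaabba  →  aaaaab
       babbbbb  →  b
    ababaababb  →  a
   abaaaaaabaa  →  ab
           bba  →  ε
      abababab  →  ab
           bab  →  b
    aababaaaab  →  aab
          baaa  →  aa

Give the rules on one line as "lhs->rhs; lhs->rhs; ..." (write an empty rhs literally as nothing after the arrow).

aba->ab; ba->; bb->b; bbb->

  | ababbaaaabba => abbbaaaabba => aaaaabba => aaaaaba => aaaaab
  | babbbbb => bbbbb => bb => b
  | ababaababb => abbaababb => abaababb => abababb => abbabb => ababb => abbb => a
  | abaaaaaabaa => abaaaaabaa => abaaaabaa => abaaabaa => abaabaa => ababaa => abbaa => abaa => aba => ab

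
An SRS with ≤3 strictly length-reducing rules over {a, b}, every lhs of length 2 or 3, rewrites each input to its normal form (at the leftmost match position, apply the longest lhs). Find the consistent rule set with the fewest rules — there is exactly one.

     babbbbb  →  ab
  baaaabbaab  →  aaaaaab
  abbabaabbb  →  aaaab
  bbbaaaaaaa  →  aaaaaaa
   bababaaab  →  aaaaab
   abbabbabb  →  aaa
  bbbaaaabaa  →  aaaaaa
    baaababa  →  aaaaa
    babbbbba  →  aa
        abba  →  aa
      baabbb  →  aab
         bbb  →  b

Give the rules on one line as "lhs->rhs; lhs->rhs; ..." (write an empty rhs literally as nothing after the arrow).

  | babbbbb => abbbbb => abbb => ab
  | baaaabbaab => aaaabbaab => aaaaaab
  | abbabaabbb => aabaabbb => aaaabbb => aaaab
  | bbbaaaaaaa => baaaaaaa => aaaaaaa

ba->a; bb->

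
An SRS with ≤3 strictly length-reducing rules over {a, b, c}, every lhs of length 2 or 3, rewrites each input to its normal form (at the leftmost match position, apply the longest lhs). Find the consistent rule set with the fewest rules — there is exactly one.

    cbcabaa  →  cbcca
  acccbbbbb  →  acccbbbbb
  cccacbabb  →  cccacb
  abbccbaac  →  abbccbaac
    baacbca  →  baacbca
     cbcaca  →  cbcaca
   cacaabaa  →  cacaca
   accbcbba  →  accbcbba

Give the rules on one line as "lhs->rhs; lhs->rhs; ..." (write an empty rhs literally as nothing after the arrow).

aba->c; bab->

  | cbcabaa => cbcca
  | acccbbbbb
  | cccacbabb => cccacb
  | abbccbaac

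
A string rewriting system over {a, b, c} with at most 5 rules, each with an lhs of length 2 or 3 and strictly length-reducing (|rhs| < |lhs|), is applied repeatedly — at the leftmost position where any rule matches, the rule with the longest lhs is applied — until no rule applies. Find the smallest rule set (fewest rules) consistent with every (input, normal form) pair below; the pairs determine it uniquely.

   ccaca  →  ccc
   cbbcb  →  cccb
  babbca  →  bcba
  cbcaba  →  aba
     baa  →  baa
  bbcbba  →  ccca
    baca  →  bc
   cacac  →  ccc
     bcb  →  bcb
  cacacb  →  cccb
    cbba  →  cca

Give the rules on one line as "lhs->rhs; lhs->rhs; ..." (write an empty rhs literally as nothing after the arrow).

aca->c; acc->cb; bb->c; cbc->

  | ccaca => ccc
  | cbbcb => cccb
  | babbca => bacca => bcba
  | cbcaba => aba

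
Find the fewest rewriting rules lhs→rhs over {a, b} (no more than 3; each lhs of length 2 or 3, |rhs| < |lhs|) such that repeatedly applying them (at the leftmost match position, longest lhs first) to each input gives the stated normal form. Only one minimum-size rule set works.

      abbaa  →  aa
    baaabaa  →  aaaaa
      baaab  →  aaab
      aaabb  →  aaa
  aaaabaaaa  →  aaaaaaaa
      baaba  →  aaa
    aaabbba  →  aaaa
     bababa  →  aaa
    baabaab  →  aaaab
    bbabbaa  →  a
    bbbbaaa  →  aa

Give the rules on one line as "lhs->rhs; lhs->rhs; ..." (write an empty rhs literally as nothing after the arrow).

ba->a; bb->; bba->

  | abbaa => aa
  | baaabaa => aaabaa => aaaaa
  | baaab => aaab
  | aaabb => aaa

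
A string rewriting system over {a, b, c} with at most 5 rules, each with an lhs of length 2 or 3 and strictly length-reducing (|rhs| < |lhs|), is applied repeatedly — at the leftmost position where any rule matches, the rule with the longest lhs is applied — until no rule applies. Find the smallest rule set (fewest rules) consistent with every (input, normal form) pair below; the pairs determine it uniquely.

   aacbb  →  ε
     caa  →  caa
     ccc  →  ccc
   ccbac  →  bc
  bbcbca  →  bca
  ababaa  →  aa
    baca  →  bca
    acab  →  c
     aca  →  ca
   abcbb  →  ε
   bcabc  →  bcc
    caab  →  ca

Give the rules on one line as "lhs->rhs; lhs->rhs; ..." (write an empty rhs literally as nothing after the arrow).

  | aacbb => acbb => cbb => bb => ε
  | caa
  | ccc
  | ccbac => cbac => bac => bc

ab->; ac->c; bb->; cb->b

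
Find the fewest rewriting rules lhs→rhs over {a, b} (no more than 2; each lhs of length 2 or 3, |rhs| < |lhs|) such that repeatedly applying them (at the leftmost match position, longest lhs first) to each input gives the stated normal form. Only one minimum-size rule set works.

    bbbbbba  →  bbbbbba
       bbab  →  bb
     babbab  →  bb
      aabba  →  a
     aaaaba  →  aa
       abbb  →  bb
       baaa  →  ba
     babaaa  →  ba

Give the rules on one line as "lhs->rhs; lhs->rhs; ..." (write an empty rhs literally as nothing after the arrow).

  | bbbbbba
  | bbab => bb
  | babbab => bbab => bb
  | aabba => aba => a

aaa->a; ab->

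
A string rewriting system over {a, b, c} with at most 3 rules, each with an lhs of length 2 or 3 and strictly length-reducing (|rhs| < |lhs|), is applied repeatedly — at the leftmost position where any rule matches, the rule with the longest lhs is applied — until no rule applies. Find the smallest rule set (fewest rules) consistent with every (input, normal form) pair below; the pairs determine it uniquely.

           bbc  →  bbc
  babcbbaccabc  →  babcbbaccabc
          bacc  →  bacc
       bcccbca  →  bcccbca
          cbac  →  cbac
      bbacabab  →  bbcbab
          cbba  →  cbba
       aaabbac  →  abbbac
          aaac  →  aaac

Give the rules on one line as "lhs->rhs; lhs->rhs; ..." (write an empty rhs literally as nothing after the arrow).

  | bbc
  | babcbbaccabc
  | bacc
  | bcccbca

aab->bb; aca->c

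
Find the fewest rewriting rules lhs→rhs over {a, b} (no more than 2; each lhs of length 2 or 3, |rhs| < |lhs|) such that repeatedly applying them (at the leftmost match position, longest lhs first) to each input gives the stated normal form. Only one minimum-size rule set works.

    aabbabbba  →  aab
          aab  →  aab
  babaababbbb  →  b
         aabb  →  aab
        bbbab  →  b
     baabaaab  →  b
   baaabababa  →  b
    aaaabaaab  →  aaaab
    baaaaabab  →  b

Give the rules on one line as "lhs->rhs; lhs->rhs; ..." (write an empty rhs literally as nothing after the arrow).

  | aabbabbba => aababbba => aabbbba => aabbba => aabba => aaba => aab
  | aab
  | babaababbbb => bbaababbbb => baababbbb => bababbbb => bbabbbb => babbbb => bbbbb => bbbb => bbb => bb => b
  | aabb => aab

ba->b; bb->b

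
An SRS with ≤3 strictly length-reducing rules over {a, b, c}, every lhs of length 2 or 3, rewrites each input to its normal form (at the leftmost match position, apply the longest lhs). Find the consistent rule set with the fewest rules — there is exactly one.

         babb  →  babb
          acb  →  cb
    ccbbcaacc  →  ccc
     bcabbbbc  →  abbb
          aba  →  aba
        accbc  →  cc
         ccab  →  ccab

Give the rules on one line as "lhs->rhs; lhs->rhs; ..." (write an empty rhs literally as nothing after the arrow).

ac->c; bc->

  | babb
  | acb => cb
  | ccbbcaacc => ccbaacc => ccbacc => ccbcc => ccc
  | bcabbbbc => abbbbc => abbb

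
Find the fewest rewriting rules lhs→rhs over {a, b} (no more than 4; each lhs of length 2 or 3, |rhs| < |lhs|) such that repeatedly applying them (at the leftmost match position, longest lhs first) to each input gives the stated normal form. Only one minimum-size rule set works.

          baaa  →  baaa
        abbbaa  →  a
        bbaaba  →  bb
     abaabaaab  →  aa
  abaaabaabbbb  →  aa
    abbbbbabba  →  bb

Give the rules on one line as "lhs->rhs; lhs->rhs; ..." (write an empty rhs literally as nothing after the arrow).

  | baaa
  | abbbaa => abbaa => abaa => a
  | bbaaba => bbaba => bbba => bba => bb
  | abaabaaab => abaaab => aab => aa

ab->a; aba->; bba->bb; bbb->bb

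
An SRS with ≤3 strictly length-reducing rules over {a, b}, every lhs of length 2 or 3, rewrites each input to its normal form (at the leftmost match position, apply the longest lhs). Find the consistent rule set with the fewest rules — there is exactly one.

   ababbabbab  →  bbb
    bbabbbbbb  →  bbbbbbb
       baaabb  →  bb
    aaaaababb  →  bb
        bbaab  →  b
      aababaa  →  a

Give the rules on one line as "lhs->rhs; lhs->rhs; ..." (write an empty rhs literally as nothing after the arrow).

  | ababbabbab => babbabbab => bbabbab => bbbab => bbb
  | bbabbbbbb => bbbbbbb
  | baaabb => aabb => abb => bb
  | aaaaababb => aaaababb => aaababb => aababb => ababb => babb => bb

ab->b; ba->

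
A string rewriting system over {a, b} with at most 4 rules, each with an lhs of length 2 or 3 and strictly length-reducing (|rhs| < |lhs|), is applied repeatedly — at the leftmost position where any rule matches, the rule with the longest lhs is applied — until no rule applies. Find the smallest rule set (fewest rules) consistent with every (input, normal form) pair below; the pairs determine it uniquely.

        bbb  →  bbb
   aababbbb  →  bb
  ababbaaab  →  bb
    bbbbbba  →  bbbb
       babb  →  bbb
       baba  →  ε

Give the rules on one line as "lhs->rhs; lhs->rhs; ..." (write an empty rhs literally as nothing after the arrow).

ab->; ba->b; bba->

  | bbb
  | aababbbb => aabbbb => abbb => bb
  | ababbaaab => abbaaab => baaab => baab => bab => bb
  | bbbbbba => bbbb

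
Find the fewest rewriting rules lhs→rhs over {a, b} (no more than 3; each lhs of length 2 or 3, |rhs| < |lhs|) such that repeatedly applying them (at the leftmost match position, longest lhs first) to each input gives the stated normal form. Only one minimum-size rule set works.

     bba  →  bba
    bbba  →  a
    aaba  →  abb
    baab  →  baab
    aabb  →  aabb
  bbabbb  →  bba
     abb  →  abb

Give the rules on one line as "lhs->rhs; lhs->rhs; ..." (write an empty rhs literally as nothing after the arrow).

  | bba
  | bbba => a
  | aaba => abb
  | baab

aba->bb; bbb->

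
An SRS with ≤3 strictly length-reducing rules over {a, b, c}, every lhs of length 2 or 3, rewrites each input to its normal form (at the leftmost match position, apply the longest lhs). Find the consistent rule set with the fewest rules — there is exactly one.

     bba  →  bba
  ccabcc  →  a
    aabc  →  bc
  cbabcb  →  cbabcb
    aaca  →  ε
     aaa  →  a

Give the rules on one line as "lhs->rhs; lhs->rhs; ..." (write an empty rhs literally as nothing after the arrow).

  | bba
  | ccabcc => cbcc => caa => a
  | aabc => bc
  | cbabcb

aa->; bcc->aa; ca->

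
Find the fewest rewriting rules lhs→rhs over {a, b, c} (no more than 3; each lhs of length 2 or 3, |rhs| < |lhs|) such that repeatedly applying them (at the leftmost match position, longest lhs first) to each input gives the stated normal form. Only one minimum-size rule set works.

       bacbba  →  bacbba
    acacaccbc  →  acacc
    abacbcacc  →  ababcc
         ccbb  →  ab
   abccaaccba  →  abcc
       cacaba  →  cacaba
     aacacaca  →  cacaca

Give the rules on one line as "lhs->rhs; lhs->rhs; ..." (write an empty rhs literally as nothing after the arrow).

aa->; cbc->ba; ccb->a

  | bacbba
  | acacaccbc => acacaac => acacc
  | abacbcacc => ababaacc => ababcc
  | ccbb => ab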